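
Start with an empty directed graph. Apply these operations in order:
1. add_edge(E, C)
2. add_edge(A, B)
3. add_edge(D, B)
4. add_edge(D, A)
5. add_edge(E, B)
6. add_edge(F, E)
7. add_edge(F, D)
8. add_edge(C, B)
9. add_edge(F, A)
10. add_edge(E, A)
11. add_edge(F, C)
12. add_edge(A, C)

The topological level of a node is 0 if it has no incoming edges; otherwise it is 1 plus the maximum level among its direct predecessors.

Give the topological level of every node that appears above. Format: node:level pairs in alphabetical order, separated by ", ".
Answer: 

Op 1: add_edge(E, C). Edges now: 1
Op 2: add_edge(A, B). Edges now: 2
Op 3: add_edge(D, B). Edges now: 3
Op 4: add_edge(D, A). Edges now: 4
Op 5: add_edge(E, B). Edges now: 5
Op 6: add_edge(F, E). Edges now: 6
Op 7: add_edge(F, D). Edges now: 7
Op 8: add_edge(C, B). Edges now: 8
Op 9: add_edge(F, A). Edges now: 9
Op 10: add_edge(E, A). Edges now: 10
Op 11: add_edge(F, C). Edges now: 11
Op 12: add_edge(A, C). Edges now: 12
Compute levels (Kahn BFS):
  sources (in-degree 0): F
  process F: level=0
    F->A: in-degree(A)=2, level(A)>=1
    F->C: in-degree(C)=2, level(C)>=1
    F->D: in-degree(D)=0, level(D)=1, enqueue
    F->E: in-degree(E)=0, level(E)=1, enqueue
  process D: level=1
    D->A: in-degree(A)=1, level(A)>=2
    D->B: in-degree(B)=3, level(B)>=2
  process E: level=1
    E->A: in-degree(A)=0, level(A)=2, enqueue
    E->B: in-degree(B)=2, level(B)>=2
    E->C: in-degree(C)=1, level(C)>=2
  process A: level=2
    A->B: in-degree(B)=1, level(B)>=3
    A->C: in-degree(C)=0, level(C)=3, enqueue
  process C: level=3
    C->B: in-degree(B)=0, level(B)=4, enqueue
  process B: level=4
All levels: A:2, B:4, C:3, D:1, E:1, F:0

Answer: A:2, B:4, C:3, D:1, E:1, F:0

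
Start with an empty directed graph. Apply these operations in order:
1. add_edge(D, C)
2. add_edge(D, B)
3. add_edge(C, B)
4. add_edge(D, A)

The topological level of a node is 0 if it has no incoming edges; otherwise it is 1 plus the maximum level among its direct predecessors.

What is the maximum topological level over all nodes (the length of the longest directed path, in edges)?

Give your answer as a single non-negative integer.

Op 1: add_edge(D, C). Edges now: 1
Op 2: add_edge(D, B). Edges now: 2
Op 3: add_edge(C, B). Edges now: 3
Op 4: add_edge(D, A). Edges now: 4
Compute levels (Kahn BFS):
  sources (in-degree 0): D
  process D: level=0
    D->A: in-degree(A)=0, level(A)=1, enqueue
    D->B: in-degree(B)=1, level(B)>=1
    D->C: in-degree(C)=0, level(C)=1, enqueue
  process A: level=1
  process C: level=1
    C->B: in-degree(B)=0, level(B)=2, enqueue
  process B: level=2
All levels: A:1, B:2, C:1, D:0
max level = 2

Answer: 2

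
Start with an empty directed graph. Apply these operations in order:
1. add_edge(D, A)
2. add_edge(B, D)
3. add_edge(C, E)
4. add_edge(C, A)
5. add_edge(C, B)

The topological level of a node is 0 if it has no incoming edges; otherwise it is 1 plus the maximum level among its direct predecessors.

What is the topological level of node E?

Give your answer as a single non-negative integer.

Answer: 1

Derivation:
Op 1: add_edge(D, A). Edges now: 1
Op 2: add_edge(B, D). Edges now: 2
Op 3: add_edge(C, E). Edges now: 3
Op 4: add_edge(C, A). Edges now: 4
Op 5: add_edge(C, B). Edges now: 5
Compute levels (Kahn BFS):
  sources (in-degree 0): C
  process C: level=0
    C->A: in-degree(A)=1, level(A)>=1
    C->B: in-degree(B)=0, level(B)=1, enqueue
    C->E: in-degree(E)=0, level(E)=1, enqueue
  process B: level=1
    B->D: in-degree(D)=0, level(D)=2, enqueue
  process E: level=1
  process D: level=2
    D->A: in-degree(A)=0, level(A)=3, enqueue
  process A: level=3
All levels: A:3, B:1, C:0, D:2, E:1
level(E) = 1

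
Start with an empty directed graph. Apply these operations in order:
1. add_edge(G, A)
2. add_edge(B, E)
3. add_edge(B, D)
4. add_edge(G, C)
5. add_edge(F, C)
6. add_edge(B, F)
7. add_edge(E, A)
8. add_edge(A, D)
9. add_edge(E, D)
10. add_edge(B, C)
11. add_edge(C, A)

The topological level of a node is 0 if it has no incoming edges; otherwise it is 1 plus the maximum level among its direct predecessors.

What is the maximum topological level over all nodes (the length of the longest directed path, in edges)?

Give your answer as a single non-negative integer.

Answer: 4

Derivation:
Op 1: add_edge(G, A). Edges now: 1
Op 2: add_edge(B, E). Edges now: 2
Op 3: add_edge(B, D). Edges now: 3
Op 4: add_edge(G, C). Edges now: 4
Op 5: add_edge(F, C). Edges now: 5
Op 6: add_edge(B, F). Edges now: 6
Op 7: add_edge(E, A). Edges now: 7
Op 8: add_edge(A, D). Edges now: 8
Op 9: add_edge(E, D). Edges now: 9
Op 10: add_edge(B, C). Edges now: 10
Op 11: add_edge(C, A). Edges now: 11
Compute levels (Kahn BFS):
  sources (in-degree 0): B, G
  process B: level=0
    B->C: in-degree(C)=2, level(C)>=1
    B->D: in-degree(D)=2, level(D)>=1
    B->E: in-degree(E)=0, level(E)=1, enqueue
    B->F: in-degree(F)=0, level(F)=1, enqueue
  process G: level=0
    G->A: in-degree(A)=2, level(A)>=1
    G->C: in-degree(C)=1, level(C)>=1
  process E: level=1
    E->A: in-degree(A)=1, level(A)>=2
    E->D: in-degree(D)=1, level(D)>=2
  process F: level=1
    F->C: in-degree(C)=0, level(C)=2, enqueue
  process C: level=2
    C->A: in-degree(A)=0, level(A)=3, enqueue
  process A: level=3
    A->D: in-degree(D)=0, level(D)=4, enqueue
  process D: level=4
All levels: A:3, B:0, C:2, D:4, E:1, F:1, G:0
max level = 4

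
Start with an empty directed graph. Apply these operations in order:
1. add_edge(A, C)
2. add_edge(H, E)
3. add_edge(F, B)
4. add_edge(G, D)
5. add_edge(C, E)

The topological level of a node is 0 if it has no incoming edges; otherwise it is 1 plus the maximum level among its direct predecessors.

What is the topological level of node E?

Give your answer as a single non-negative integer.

Op 1: add_edge(A, C). Edges now: 1
Op 2: add_edge(H, E). Edges now: 2
Op 3: add_edge(F, B). Edges now: 3
Op 4: add_edge(G, D). Edges now: 4
Op 5: add_edge(C, E). Edges now: 5
Compute levels (Kahn BFS):
  sources (in-degree 0): A, F, G, H
  process A: level=0
    A->C: in-degree(C)=0, level(C)=1, enqueue
  process F: level=0
    F->B: in-degree(B)=0, level(B)=1, enqueue
  process G: level=0
    G->D: in-degree(D)=0, level(D)=1, enqueue
  process H: level=0
    H->E: in-degree(E)=1, level(E)>=1
  process C: level=1
    C->E: in-degree(E)=0, level(E)=2, enqueue
  process B: level=1
  process D: level=1
  process E: level=2
All levels: A:0, B:1, C:1, D:1, E:2, F:0, G:0, H:0
level(E) = 2

Answer: 2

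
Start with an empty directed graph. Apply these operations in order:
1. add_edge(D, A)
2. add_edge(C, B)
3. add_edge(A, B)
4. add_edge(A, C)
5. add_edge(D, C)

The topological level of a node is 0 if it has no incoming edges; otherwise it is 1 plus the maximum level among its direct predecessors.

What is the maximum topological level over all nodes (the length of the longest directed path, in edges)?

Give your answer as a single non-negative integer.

Answer: 3

Derivation:
Op 1: add_edge(D, A). Edges now: 1
Op 2: add_edge(C, B). Edges now: 2
Op 3: add_edge(A, B). Edges now: 3
Op 4: add_edge(A, C). Edges now: 4
Op 5: add_edge(D, C). Edges now: 5
Compute levels (Kahn BFS):
  sources (in-degree 0): D
  process D: level=0
    D->A: in-degree(A)=0, level(A)=1, enqueue
    D->C: in-degree(C)=1, level(C)>=1
  process A: level=1
    A->B: in-degree(B)=1, level(B)>=2
    A->C: in-degree(C)=0, level(C)=2, enqueue
  process C: level=2
    C->B: in-degree(B)=0, level(B)=3, enqueue
  process B: level=3
All levels: A:1, B:3, C:2, D:0
max level = 3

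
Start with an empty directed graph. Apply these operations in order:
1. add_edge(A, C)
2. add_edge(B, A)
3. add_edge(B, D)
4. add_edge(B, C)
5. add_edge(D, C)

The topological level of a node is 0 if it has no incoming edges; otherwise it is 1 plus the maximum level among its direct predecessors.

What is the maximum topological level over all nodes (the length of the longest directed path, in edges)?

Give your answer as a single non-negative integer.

Answer: 2

Derivation:
Op 1: add_edge(A, C). Edges now: 1
Op 2: add_edge(B, A). Edges now: 2
Op 3: add_edge(B, D). Edges now: 3
Op 4: add_edge(B, C). Edges now: 4
Op 5: add_edge(D, C). Edges now: 5
Compute levels (Kahn BFS):
  sources (in-degree 0): B
  process B: level=0
    B->A: in-degree(A)=0, level(A)=1, enqueue
    B->C: in-degree(C)=2, level(C)>=1
    B->D: in-degree(D)=0, level(D)=1, enqueue
  process A: level=1
    A->C: in-degree(C)=1, level(C)>=2
  process D: level=1
    D->C: in-degree(C)=0, level(C)=2, enqueue
  process C: level=2
All levels: A:1, B:0, C:2, D:1
max level = 2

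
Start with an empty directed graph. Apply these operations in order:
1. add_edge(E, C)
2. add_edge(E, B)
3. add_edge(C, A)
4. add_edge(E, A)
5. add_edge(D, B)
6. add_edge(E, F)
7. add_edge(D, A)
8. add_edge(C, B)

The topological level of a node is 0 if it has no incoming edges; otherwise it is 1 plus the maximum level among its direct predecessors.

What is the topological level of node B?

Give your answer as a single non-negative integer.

Op 1: add_edge(E, C). Edges now: 1
Op 2: add_edge(E, B). Edges now: 2
Op 3: add_edge(C, A). Edges now: 3
Op 4: add_edge(E, A). Edges now: 4
Op 5: add_edge(D, B). Edges now: 5
Op 6: add_edge(E, F). Edges now: 6
Op 7: add_edge(D, A). Edges now: 7
Op 8: add_edge(C, B). Edges now: 8
Compute levels (Kahn BFS):
  sources (in-degree 0): D, E
  process D: level=0
    D->A: in-degree(A)=2, level(A)>=1
    D->B: in-degree(B)=2, level(B)>=1
  process E: level=0
    E->A: in-degree(A)=1, level(A)>=1
    E->B: in-degree(B)=1, level(B)>=1
    E->C: in-degree(C)=0, level(C)=1, enqueue
    E->F: in-degree(F)=0, level(F)=1, enqueue
  process C: level=1
    C->A: in-degree(A)=0, level(A)=2, enqueue
    C->B: in-degree(B)=0, level(B)=2, enqueue
  process F: level=1
  process A: level=2
  process B: level=2
All levels: A:2, B:2, C:1, D:0, E:0, F:1
level(B) = 2

Answer: 2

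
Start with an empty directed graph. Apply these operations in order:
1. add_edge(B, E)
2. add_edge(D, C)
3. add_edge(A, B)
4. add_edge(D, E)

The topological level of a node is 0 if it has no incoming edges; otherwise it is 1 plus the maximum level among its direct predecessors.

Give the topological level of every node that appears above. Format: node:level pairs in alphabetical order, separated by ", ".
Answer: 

Op 1: add_edge(B, E). Edges now: 1
Op 2: add_edge(D, C). Edges now: 2
Op 3: add_edge(A, B). Edges now: 3
Op 4: add_edge(D, E). Edges now: 4
Compute levels (Kahn BFS):
  sources (in-degree 0): A, D
  process A: level=0
    A->B: in-degree(B)=0, level(B)=1, enqueue
  process D: level=0
    D->C: in-degree(C)=0, level(C)=1, enqueue
    D->E: in-degree(E)=1, level(E)>=1
  process B: level=1
    B->E: in-degree(E)=0, level(E)=2, enqueue
  process C: level=1
  process E: level=2
All levels: A:0, B:1, C:1, D:0, E:2

Answer: A:0, B:1, C:1, D:0, E:2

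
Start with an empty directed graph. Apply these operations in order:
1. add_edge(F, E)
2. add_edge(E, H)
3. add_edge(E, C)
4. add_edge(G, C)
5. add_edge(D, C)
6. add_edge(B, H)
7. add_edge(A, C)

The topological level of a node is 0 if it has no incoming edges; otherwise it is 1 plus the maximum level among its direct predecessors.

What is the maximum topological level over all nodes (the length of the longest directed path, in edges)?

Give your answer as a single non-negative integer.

Answer: 2

Derivation:
Op 1: add_edge(F, E). Edges now: 1
Op 2: add_edge(E, H). Edges now: 2
Op 3: add_edge(E, C). Edges now: 3
Op 4: add_edge(G, C). Edges now: 4
Op 5: add_edge(D, C). Edges now: 5
Op 6: add_edge(B, H). Edges now: 6
Op 7: add_edge(A, C). Edges now: 7
Compute levels (Kahn BFS):
  sources (in-degree 0): A, B, D, F, G
  process A: level=0
    A->C: in-degree(C)=3, level(C)>=1
  process B: level=0
    B->H: in-degree(H)=1, level(H)>=1
  process D: level=0
    D->C: in-degree(C)=2, level(C)>=1
  process F: level=0
    F->E: in-degree(E)=0, level(E)=1, enqueue
  process G: level=0
    G->C: in-degree(C)=1, level(C)>=1
  process E: level=1
    E->C: in-degree(C)=0, level(C)=2, enqueue
    E->H: in-degree(H)=0, level(H)=2, enqueue
  process C: level=2
  process H: level=2
All levels: A:0, B:0, C:2, D:0, E:1, F:0, G:0, H:2
max level = 2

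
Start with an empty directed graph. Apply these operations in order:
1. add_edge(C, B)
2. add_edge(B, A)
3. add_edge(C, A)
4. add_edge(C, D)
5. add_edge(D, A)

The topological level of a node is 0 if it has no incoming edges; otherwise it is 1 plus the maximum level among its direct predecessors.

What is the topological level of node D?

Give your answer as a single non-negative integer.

Answer: 1

Derivation:
Op 1: add_edge(C, B). Edges now: 1
Op 2: add_edge(B, A). Edges now: 2
Op 3: add_edge(C, A). Edges now: 3
Op 4: add_edge(C, D). Edges now: 4
Op 5: add_edge(D, A). Edges now: 5
Compute levels (Kahn BFS):
  sources (in-degree 0): C
  process C: level=0
    C->A: in-degree(A)=2, level(A)>=1
    C->B: in-degree(B)=0, level(B)=1, enqueue
    C->D: in-degree(D)=0, level(D)=1, enqueue
  process B: level=1
    B->A: in-degree(A)=1, level(A)>=2
  process D: level=1
    D->A: in-degree(A)=0, level(A)=2, enqueue
  process A: level=2
All levels: A:2, B:1, C:0, D:1
level(D) = 1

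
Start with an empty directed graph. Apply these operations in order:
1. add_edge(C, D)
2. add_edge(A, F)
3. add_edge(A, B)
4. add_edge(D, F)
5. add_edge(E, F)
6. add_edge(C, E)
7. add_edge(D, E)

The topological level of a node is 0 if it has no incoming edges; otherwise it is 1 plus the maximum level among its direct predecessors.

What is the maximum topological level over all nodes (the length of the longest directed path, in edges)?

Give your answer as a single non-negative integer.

Op 1: add_edge(C, D). Edges now: 1
Op 2: add_edge(A, F). Edges now: 2
Op 3: add_edge(A, B). Edges now: 3
Op 4: add_edge(D, F). Edges now: 4
Op 5: add_edge(E, F). Edges now: 5
Op 6: add_edge(C, E). Edges now: 6
Op 7: add_edge(D, E). Edges now: 7
Compute levels (Kahn BFS):
  sources (in-degree 0): A, C
  process A: level=0
    A->B: in-degree(B)=0, level(B)=1, enqueue
    A->F: in-degree(F)=2, level(F)>=1
  process C: level=0
    C->D: in-degree(D)=0, level(D)=1, enqueue
    C->E: in-degree(E)=1, level(E)>=1
  process B: level=1
  process D: level=1
    D->E: in-degree(E)=0, level(E)=2, enqueue
    D->F: in-degree(F)=1, level(F)>=2
  process E: level=2
    E->F: in-degree(F)=0, level(F)=3, enqueue
  process F: level=3
All levels: A:0, B:1, C:0, D:1, E:2, F:3
max level = 3

Answer: 3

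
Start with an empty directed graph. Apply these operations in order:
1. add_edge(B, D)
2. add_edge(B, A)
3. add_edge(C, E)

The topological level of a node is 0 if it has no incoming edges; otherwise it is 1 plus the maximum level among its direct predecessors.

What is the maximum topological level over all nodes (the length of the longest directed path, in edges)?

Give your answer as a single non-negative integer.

Op 1: add_edge(B, D). Edges now: 1
Op 2: add_edge(B, A). Edges now: 2
Op 3: add_edge(C, E). Edges now: 3
Compute levels (Kahn BFS):
  sources (in-degree 0): B, C
  process B: level=0
    B->A: in-degree(A)=0, level(A)=1, enqueue
    B->D: in-degree(D)=0, level(D)=1, enqueue
  process C: level=0
    C->E: in-degree(E)=0, level(E)=1, enqueue
  process A: level=1
  process D: level=1
  process E: level=1
All levels: A:1, B:0, C:0, D:1, E:1
max level = 1

Answer: 1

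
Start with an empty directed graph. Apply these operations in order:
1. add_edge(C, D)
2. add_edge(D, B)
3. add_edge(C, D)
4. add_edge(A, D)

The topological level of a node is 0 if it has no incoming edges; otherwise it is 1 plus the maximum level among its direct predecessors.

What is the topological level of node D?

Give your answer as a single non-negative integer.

Answer: 1

Derivation:
Op 1: add_edge(C, D). Edges now: 1
Op 2: add_edge(D, B). Edges now: 2
Op 3: add_edge(C, D) (duplicate, no change). Edges now: 2
Op 4: add_edge(A, D). Edges now: 3
Compute levels (Kahn BFS):
  sources (in-degree 0): A, C
  process A: level=0
    A->D: in-degree(D)=1, level(D)>=1
  process C: level=0
    C->D: in-degree(D)=0, level(D)=1, enqueue
  process D: level=1
    D->B: in-degree(B)=0, level(B)=2, enqueue
  process B: level=2
All levels: A:0, B:2, C:0, D:1
level(D) = 1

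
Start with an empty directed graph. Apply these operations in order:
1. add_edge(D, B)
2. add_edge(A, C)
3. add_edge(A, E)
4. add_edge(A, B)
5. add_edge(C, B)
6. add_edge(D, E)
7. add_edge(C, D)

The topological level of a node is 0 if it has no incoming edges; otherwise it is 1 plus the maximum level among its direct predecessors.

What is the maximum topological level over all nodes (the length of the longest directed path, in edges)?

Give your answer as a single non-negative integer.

Answer: 3

Derivation:
Op 1: add_edge(D, B). Edges now: 1
Op 2: add_edge(A, C). Edges now: 2
Op 3: add_edge(A, E). Edges now: 3
Op 4: add_edge(A, B). Edges now: 4
Op 5: add_edge(C, B). Edges now: 5
Op 6: add_edge(D, E). Edges now: 6
Op 7: add_edge(C, D). Edges now: 7
Compute levels (Kahn BFS):
  sources (in-degree 0): A
  process A: level=0
    A->B: in-degree(B)=2, level(B)>=1
    A->C: in-degree(C)=0, level(C)=1, enqueue
    A->E: in-degree(E)=1, level(E)>=1
  process C: level=1
    C->B: in-degree(B)=1, level(B)>=2
    C->D: in-degree(D)=0, level(D)=2, enqueue
  process D: level=2
    D->B: in-degree(B)=0, level(B)=3, enqueue
    D->E: in-degree(E)=0, level(E)=3, enqueue
  process B: level=3
  process E: level=3
All levels: A:0, B:3, C:1, D:2, E:3
max level = 3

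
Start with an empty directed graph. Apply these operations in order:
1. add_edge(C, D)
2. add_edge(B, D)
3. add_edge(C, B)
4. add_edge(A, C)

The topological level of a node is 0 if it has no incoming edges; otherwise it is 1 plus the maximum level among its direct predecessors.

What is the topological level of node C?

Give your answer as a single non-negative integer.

Answer: 1

Derivation:
Op 1: add_edge(C, D). Edges now: 1
Op 2: add_edge(B, D). Edges now: 2
Op 3: add_edge(C, B). Edges now: 3
Op 4: add_edge(A, C). Edges now: 4
Compute levels (Kahn BFS):
  sources (in-degree 0): A
  process A: level=0
    A->C: in-degree(C)=0, level(C)=1, enqueue
  process C: level=1
    C->B: in-degree(B)=0, level(B)=2, enqueue
    C->D: in-degree(D)=1, level(D)>=2
  process B: level=2
    B->D: in-degree(D)=0, level(D)=3, enqueue
  process D: level=3
All levels: A:0, B:2, C:1, D:3
level(C) = 1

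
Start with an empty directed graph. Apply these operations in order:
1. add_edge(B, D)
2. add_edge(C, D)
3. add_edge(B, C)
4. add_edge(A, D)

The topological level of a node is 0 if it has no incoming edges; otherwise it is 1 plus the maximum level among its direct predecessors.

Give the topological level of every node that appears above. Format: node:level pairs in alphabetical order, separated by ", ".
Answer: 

Answer: A:0, B:0, C:1, D:2

Derivation:
Op 1: add_edge(B, D). Edges now: 1
Op 2: add_edge(C, D). Edges now: 2
Op 3: add_edge(B, C). Edges now: 3
Op 4: add_edge(A, D). Edges now: 4
Compute levels (Kahn BFS):
  sources (in-degree 0): A, B
  process A: level=0
    A->D: in-degree(D)=2, level(D)>=1
  process B: level=0
    B->C: in-degree(C)=0, level(C)=1, enqueue
    B->D: in-degree(D)=1, level(D)>=1
  process C: level=1
    C->D: in-degree(D)=0, level(D)=2, enqueue
  process D: level=2
All levels: A:0, B:0, C:1, D:2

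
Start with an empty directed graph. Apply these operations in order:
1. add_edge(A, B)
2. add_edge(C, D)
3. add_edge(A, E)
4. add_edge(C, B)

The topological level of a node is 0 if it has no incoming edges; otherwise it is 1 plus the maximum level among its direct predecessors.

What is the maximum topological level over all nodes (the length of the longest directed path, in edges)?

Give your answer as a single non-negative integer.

Answer: 1

Derivation:
Op 1: add_edge(A, B). Edges now: 1
Op 2: add_edge(C, D). Edges now: 2
Op 3: add_edge(A, E). Edges now: 3
Op 4: add_edge(C, B). Edges now: 4
Compute levels (Kahn BFS):
  sources (in-degree 0): A, C
  process A: level=0
    A->B: in-degree(B)=1, level(B)>=1
    A->E: in-degree(E)=0, level(E)=1, enqueue
  process C: level=0
    C->B: in-degree(B)=0, level(B)=1, enqueue
    C->D: in-degree(D)=0, level(D)=1, enqueue
  process E: level=1
  process B: level=1
  process D: level=1
All levels: A:0, B:1, C:0, D:1, E:1
max level = 1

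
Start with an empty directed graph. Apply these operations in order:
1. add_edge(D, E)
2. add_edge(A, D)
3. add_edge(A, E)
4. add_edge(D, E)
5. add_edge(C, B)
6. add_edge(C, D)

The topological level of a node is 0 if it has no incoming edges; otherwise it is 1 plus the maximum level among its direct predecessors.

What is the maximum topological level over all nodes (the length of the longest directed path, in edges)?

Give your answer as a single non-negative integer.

Answer: 2

Derivation:
Op 1: add_edge(D, E). Edges now: 1
Op 2: add_edge(A, D). Edges now: 2
Op 3: add_edge(A, E). Edges now: 3
Op 4: add_edge(D, E) (duplicate, no change). Edges now: 3
Op 5: add_edge(C, B). Edges now: 4
Op 6: add_edge(C, D). Edges now: 5
Compute levels (Kahn BFS):
  sources (in-degree 0): A, C
  process A: level=0
    A->D: in-degree(D)=1, level(D)>=1
    A->E: in-degree(E)=1, level(E)>=1
  process C: level=0
    C->B: in-degree(B)=0, level(B)=1, enqueue
    C->D: in-degree(D)=0, level(D)=1, enqueue
  process B: level=1
  process D: level=1
    D->E: in-degree(E)=0, level(E)=2, enqueue
  process E: level=2
All levels: A:0, B:1, C:0, D:1, E:2
max level = 2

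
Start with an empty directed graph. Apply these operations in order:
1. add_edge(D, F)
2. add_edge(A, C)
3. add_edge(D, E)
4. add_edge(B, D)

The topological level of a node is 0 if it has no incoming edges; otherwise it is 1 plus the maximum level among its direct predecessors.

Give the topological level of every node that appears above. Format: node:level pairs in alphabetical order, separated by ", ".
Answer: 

Answer: A:0, B:0, C:1, D:1, E:2, F:2

Derivation:
Op 1: add_edge(D, F). Edges now: 1
Op 2: add_edge(A, C). Edges now: 2
Op 3: add_edge(D, E). Edges now: 3
Op 4: add_edge(B, D). Edges now: 4
Compute levels (Kahn BFS):
  sources (in-degree 0): A, B
  process A: level=0
    A->C: in-degree(C)=0, level(C)=1, enqueue
  process B: level=0
    B->D: in-degree(D)=0, level(D)=1, enqueue
  process C: level=1
  process D: level=1
    D->E: in-degree(E)=0, level(E)=2, enqueue
    D->F: in-degree(F)=0, level(F)=2, enqueue
  process E: level=2
  process F: level=2
All levels: A:0, B:0, C:1, D:1, E:2, F:2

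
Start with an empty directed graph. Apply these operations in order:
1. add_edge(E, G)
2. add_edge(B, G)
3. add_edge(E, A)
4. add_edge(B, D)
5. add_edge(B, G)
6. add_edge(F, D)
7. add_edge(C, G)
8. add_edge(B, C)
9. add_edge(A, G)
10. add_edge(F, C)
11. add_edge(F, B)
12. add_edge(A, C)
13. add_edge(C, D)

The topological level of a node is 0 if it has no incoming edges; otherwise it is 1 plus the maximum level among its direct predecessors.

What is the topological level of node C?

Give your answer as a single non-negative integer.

Answer: 2

Derivation:
Op 1: add_edge(E, G). Edges now: 1
Op 2: add_edge(B, G). Edges now: 2
Op 3: add_edge(E, A). Edges now: 3
Op 4: add_edge(B, D). Edges now: 4
Op 5: add_edge(B, G) (duplicate, no change). Edges now: 4
Op 6: add_edge(F, D). Edges now: 5
Op 7: add_edge(C, G). Edges now: 6
Op 8: add_edge(B, C). Edges now: 7
Op 9: add_edge(A, G). Edges now: 8
Op 10: add_edge(F, C). Edges now: 9
Op 11: add_edge(F, B). Edges now: 10
Op 12: add_edge(A, C). Edges now: 11
Op 13: add_edge(C, D). Edges now: 12
Compute levels (Kahn BFS):
  sources (in-degree 0): E, F
  process E: level=0
    E->A: in-degree(A)=0, level(A)=1, enqueue
    E->G: in-degree(G)=3, level(G)>=1
  process F: level=0
    F->B: in-degree(B)=0, level(B)=1, enqueue
    F->C: in-degree(C)=2, level(C)>=1
    F->D: in-degree(D)=2, level(D)>=1
  process A: level=1
    A->C: in-degree(C)=1, level(C)>=2
    A->G: in-degree(G)=2, level(G)>=2
  process B: level=1
    B->C: in-degree(C)=0, level(C)=2, enqueue
    B->D: in-degree(D)=1, level(D)>=2
    B->G: in-degree(G)=1, level(G)>=2
  process C: level=2
    C->D: in-degree(D)=0, level(D)=3, enqueue
    C->G: in-degree(G)=0, level(G)=3, enqueue
  process D: level=3
  process G: level=3
All levels: A:1, B:1, C:2, D:3, E:0, F:0, G:3
level(C) = 2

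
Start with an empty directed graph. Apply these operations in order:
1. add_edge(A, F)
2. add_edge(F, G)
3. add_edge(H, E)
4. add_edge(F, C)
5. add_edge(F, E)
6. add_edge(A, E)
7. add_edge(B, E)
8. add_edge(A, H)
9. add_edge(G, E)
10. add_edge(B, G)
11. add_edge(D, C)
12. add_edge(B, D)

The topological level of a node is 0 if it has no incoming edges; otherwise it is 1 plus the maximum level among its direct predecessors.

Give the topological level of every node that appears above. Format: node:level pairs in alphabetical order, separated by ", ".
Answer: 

Answer: A:0, B:0, C:2, D:1, E:3, F:1, G:2, H:1

Derivation:
Op 1: add_edge(A, F). Edges now: 1
Op 2: add_edge(F, G). Edges now: 2
Op 3: add_edge(H, E). Edges now: 3
Op 4: add_edge(F, C). Edges now: 4
Op 5: add_edge(F, E). Edges now: 5
Op 6: add_edge(A, E). Edges now: 6
Op 7: add_edge(B, E). Edges now: 7
Op 8: add_edge(A, H). Edges now: 8
Op 9: add_edge(G, E). Edges now: 9
Op 10: add_edge(B, G). Edges now: 10
Op 11: add_edge(D, C). Edges now: 11
Op 12: add_edge(B, D). Edges now: 12
Compute levels (Kahn BFS):
  sources (in-degree 0): A, B
  process A: level=0
    A->E: in-degree(E)=4, level(E)>=1
    A->F: in-degree(F)=0, level(F)=1, enqueue
    A->H: in-degree(H)=0, level(H)=1, enqueue
  process B: level=0
    B->D: in-degree(D)=0, level(D)=1, enqueue
    B->E: in-degree(E)=3, level(E)>=1
    B->G: in-degree(G)=1, level(G)>=1
  process F: level=1
    F->C: in-degree(C)=1, level(C)>=2
    F->E: in-degree(E)=2, level(E)>=2
    F->G: in-degree(G)=0, level(G)=2, enqueue
  process H: level=1
    H->E: in-degree(E)=1, level(E)>=2
  process D: level=1
    D->C: in-degree(C)=0, level(C)=2, enqueue
  process G: level=2
    G->E: in-degree(E)=0, level(E)=3, enqueue
  process C: level=2
  process E: level=3
All levels: A:0, B:0, C:2, D:1, E:3, F:1, G:2, H:1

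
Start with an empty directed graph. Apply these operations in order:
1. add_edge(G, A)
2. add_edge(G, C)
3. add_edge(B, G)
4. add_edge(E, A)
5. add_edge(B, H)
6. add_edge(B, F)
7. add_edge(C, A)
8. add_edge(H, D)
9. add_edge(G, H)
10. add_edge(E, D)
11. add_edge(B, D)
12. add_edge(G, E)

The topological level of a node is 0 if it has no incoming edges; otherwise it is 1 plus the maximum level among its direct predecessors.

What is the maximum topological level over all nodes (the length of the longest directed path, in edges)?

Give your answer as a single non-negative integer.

Answer: 3

Derivation:
Op 1: add_edge(G, A). Edges now: 1
Op 2: add_edge(G, C). Edges now: 2
Op 3: add_edge(B, G). Edges now: 3
Op 4: add_edge(E, A). Edges now: 4
Op 5: add_edge(B, H). Edges now: 5
Op 6: add_edge(B, F). Edges now: 6
Op 7: add_edge(C, A). Edges now: 7
Op 8: add_edge(H, D). Edges now: 8
Op 9: add_edge(G, H). Edges now: 9
Op 10: add_edge(E, D). Edges now: 10
Op 11: add_edge(B, D). Edges now: 11
Op 12: add_edge(G, E). Edges now: 12
Compute levels (Kahn BFS):
  sources (in-degree 0): B
  process B: level=0
    B->D: in-degree(D)=2, level(D)>=1
    B->F: in-degree(F)=0, level(F)=1, enqueue
    B->G: in-degree(G)=0, level(G)=1, enqueue
    B->H: in-degree(H)=1, level(H)>=1
  process F: level=1
  process G: level=1
    G->A: in-degree(A)=2, level(A)>=2
    G->C: in-degree(C)=0, level(C)=2, enqueue
    G->E: in-degree(E)=0, level(E)=2, enqueue
    G->H: in-degree(H)=0, level(H)=2, enqueue
  process C: level=2
    C->A: in-degree(A)=1, level(A)>=3
  process E: level=2
    E->A: in-degree(A)=0, level(A)=3, enqueue
    E->D: in-degree(D)=1, level(D)>=3
  process H: level=2
    H->D: in-degree(D)=0, level(D)=3, enqueue
  process A: level=3
  process D: level=3
All levels: A:3, B:0, C:2, D:3, E:2, F:1, G:1, H:2
max level = 3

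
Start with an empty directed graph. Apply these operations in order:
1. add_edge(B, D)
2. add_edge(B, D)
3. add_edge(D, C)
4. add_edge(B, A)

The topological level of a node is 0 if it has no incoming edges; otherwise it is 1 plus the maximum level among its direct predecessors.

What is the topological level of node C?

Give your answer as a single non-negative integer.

Answer: 2

Derivation:
Op 1: add_edge(B, D). Edges now: 1
Op 2: add_edge(B, D) (duplicate, no change). Edges now: 1
Op 3: add_edge(D, C). Edges now: 2
Op 4: add_edge(B, A). Edges now: 3
Compute levels (Kahn BFS):
  sources (in-degree 0): B
  process B: level=0
    B->A: in-degree(A)=0, level(A)=1, enqueue
    B->D: in-degree(D)=0, level(D)=1, enqueue
  process A: level=1
  process D: level=1
    D->C: in-degree(C)=0, level(C)=2, enqueue
  process C: level=2
All levels: A:1, B:0, C:2, D:1
level(C) = 2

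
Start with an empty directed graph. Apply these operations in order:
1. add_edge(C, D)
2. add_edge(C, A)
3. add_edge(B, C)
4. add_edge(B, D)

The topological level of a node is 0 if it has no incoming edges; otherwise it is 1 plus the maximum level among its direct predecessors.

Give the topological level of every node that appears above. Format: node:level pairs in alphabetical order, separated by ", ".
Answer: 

Op 1: add_edge(C, D). Edges now: 1
Op 2: add_edge(C, A). Edges now: 2
Op 3: add_edge(B, C). Edges now: 3
Op 4: add_edge(B, D). Edges now: 4
Compute levels (Kahn BFS):
  sources (in-degree 0): B
  process B: level=0
    B->C: in-degree(C)=0, level(C)=1, enqueue
    B->D: in-degree(D)=1, level(D)>=1
  process C: level=1
    C->A: in-degree(A)=0, level(A)=2, enqueue
    C->D: in-degree(D)=0, level(D)=2, enqueue
  process A: level=2
  process D: level=2
All levels: A:2, B:0, C:1, D:2

Answer: A:2, B:0, C:1, D:2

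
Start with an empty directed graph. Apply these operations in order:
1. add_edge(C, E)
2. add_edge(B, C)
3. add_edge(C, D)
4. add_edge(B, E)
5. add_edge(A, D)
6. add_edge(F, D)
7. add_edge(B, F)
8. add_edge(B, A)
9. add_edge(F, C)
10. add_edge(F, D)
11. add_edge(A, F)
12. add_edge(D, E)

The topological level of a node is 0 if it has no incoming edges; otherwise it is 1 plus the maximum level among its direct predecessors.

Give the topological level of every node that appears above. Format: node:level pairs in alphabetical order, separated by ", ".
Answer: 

Op 1: add_edge(C, E). Edges now: 1
Op 2: add_edge(B, C). Edges now: 2
Op 3: add_edge(C, D). Edges now: 3
Op 4: add_edge(B, E). Edges now: 4
Op 5: add_edge(A, D). Edges now: 5
Op 6: add_edge(F, D). Edges now: 6
Op 7: add_edge(B, F). Edges now: 7
Op 8: add_edge(B, A). Edges now: 8
Op 9: add_edge(F, C). Edges now: 9
Op 10: add_edge(F, D) (duplicate, no change). Edges now: 9
Op 11: add_edge(A, F). Edges now: 10
Op 12: add_edge(D, E). Edges now: 11
Compute levels (Kahn BFS):
  sources (in-degree 0): B
  process B: level=0
    B->A: in-degree(A)=0, level(A)=1, enqueue
    B->C: in-degree(C)=1, level(C)>=1
    B->E: in-degree(E)=2, level(E)>=1
    B->F: in-degree(F)=1, level(F)>=1
  process A: level=1
    A->D: in-degree(D)=2, level(D)>=2
    A->F: in-degree(F)=0, level(F)=2, enqueue
  process F: level=2
    F->C: in-degree(C)=0, level(C)=3, enqueue
    F->D: in-degree(D)=1, level(D)>=3
  process C: level=3
    C->D: in-degree(D)=0, level(D)=4, enqueue
    C->E: in-degree(E)=1, level(E)>=4
  process D: level=4
    D->E: in-degree(E)=0, level(E)=5, enqueue
  process E: level=5
All levels: A:1, B:0, C:3, D:4, E:5, F:2

Answer: A:1, B:0, C:3, D:4, E:5, F:2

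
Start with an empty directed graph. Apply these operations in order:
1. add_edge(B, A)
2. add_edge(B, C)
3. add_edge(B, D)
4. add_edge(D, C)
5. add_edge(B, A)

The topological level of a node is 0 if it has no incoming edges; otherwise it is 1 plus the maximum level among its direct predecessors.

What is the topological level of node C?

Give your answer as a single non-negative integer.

Answer: 2

Derivation:
Op 1: add_edge(B, A). Edges now: 1
Op 2: add_edge(B, C). Edges now: 2
Op 3: add_edge(B, D). Edges now: 3
Op 4: add_edge(D, C). Edges now: 4
Op 5: add_edge(B, A) (duplicate, no change). Edges now: 4
Compute levels (Kahn BFS):
  sources (in-degree 0): B
  process B: level=0
    B->A: in-degree(A)=0, level(A)=1, enqueue
    B->C: in-degree(C)=1, level(C)>=1
    B->D: in-degree(D)=0, level(D)=1, enqueue
  process A: level=1
  process D: level=1
    D->C: in-degree(C)=0, level(C)=2, enqueue
  process C: level=2
All levels: A:1, B:0, C:2, D:1
level(C) = 2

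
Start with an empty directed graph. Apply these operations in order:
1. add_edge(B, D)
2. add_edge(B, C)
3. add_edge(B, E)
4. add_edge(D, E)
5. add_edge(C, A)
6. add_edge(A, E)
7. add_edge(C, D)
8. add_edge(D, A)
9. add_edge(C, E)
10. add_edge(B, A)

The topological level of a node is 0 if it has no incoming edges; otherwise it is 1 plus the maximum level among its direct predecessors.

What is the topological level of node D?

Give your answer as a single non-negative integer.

Op 1: add_edge(B, D). Edges now: 1
Op 2: add_edge(B, C). Edges now: 2
Op 3: add_edge(B, E). Edges now: 3
Op 4: add_edge(D, E). Edges now: 4
Op 5: add_edge(C, A). Edges now: 5
Op 6: add_edge(A, E). Edges now: 6
Op 7: add_edge(C, D). Edges now: 7
Op 8: add_edge(D, A). Edges now: 8
Op 9: add_edge(C, E). Edges now: 9
Op 10: add_edge(B, A). Edges now: 10
Compute levels (Kahn BFS):
  sources (in-degree 0): B
  process B: level=0
    B->A: in-degree(A)=2, level(A)>=1
    B->C: in-degree(C)=0, level(C)=1, enqueue
    B->D: in-degree(D)=1, level(D)>=1
    B->E: in-degree(E)=3, level(E)>=1
  process C: level=1
    C->A: in-degree(A)=1, level(A)>=2
    C->D: in-degree(D)=0, level(D)=2, enqueue
    C->E: in-degree(E)=2, level(E)>=2
  process D: level=2
    D->A: in-degree(A)=0, level(A)=3, enqueue
    D->E: in-degree(E)=1, level(E)>=3
  process A: level=3
    A->E: in-degree(E)=0, level(E)=4, enqueue
  process E: level=4
All levels: A:3, B:0, C:1, D:2, E:4
level(D) = 2

Answer: 2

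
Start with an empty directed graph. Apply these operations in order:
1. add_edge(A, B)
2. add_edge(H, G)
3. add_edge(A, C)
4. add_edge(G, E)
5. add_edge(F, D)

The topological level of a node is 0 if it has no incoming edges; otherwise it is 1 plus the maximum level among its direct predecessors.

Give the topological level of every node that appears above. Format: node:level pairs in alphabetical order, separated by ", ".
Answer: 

Op 1: add_edge(A, B). Edges now: 1
Op 2: add_edge(H, G). Edges now: 2
Op 3: add_edge(A, C). Edges now: 3
Op 4: add_edge(G, E). Edges now: 4
Op 5: add_edge(F, D). Edges now: 5
Compute levels (Kahn BFS):
  sources (in-degree 0): A, F, H
  process A: level=0
    A->B: in-degree(B)=0, level(B)=1, enqueue
    A->C: in-degree(C)=0, level(C)=1, enqueue
  process F: level=0
    F->D: in-degree(D)=0, level(D)=1, enqueue
  process H: level=0
    H->G: in-degree(G)=0, level(G)=1, enqueue
  process B: level=1
  process C: level=1
  process D: level=1
  process G: level=1
    G->E: in-degree(E)=0, level(E)=2, enqueue
  process E: level=2
All levels: A:0, B:1, C:1, D:1, E:2, F:0, G:1, H:0

Answer: A:0, B:1, C:1, D:1, E:2, F:0, G:1, H:0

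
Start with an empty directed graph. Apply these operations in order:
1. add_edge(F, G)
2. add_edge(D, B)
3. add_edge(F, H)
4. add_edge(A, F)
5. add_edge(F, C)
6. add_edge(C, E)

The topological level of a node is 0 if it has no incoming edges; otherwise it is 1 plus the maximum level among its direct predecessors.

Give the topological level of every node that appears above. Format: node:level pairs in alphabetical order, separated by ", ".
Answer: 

Answer: A:0, B:1, C:2, D:0, E:3, F:1, G:2, H:2

Derivation:
Op 1: add_edge(F, G). Edges now: 1
Op 2: add_edge(D, B). Edges now: 2
Op 3: add_edge(F, H). Edges now: 3
Op 4: add_edge(A, F). Edges now: 4
Op 5: add_edge(F, C). Edges now: 5
Op 6: add_edge(C, E). Edges now: 6
Compute levels (Kahn BFS):
  sources (in-degree 0): A, D
  process A: level=0
    A->F: in-degree(F)=0, level(F)=1, enqueue
  process D: level=0
    D->B: in-degree(B)=0, level(B)=1, enqueue
  process F: level=1
    F->C: in-degree(C)=0, level(C)=2, enqueue
    F->G: in-degree(G)=0, level(G)=2, enqueue
    F->H: in-degree(H)=0, level(H)=2, enqueue
  process B: level=1
  process C: level=2
    C->E: in-degree(E)=0, level(E)=3, enqueue
  process G: level=2
  process H: level=2
  process E: level=3
All levels: A:0, B:1, C:2, D:0, E:3, F:1, G:2, H:2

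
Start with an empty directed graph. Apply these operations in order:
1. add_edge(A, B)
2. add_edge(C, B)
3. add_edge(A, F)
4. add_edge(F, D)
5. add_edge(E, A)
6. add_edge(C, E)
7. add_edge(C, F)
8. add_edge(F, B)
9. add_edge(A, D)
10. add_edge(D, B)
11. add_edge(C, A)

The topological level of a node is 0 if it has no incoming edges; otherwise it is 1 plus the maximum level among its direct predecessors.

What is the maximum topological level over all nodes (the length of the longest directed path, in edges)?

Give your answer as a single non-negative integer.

Answer: 5

Derivation:
Op 1: add_edge(A, B). Edges now: 1
Op 2: add_edge(C, B). Edges now: 2
Op 3: add_edge(A, F). Edges now: 3
Op 4: add_edge(F, D). Edges now: 4
Op 5: add_edge(E, A). Edges now: 5
Op 6: add_edge(C, E). Edges now: 6
Op 7: add_edge(C, F). Edges now: 7
Op 8: add_edge(F, B). Edges now: 8
Op 9: add_edge(A, D). Edges now: 9
Op 10: add_edge(D, B). Edges now: 10
Op 11: add_edge(C, A). Edges now: 11
Compute levels (Kahn BFS):
  sources (in-degree 0): C
  process C: level=0
    C->A: in-degree(A)=1, level(A)>=1
    C->B: in-degree(B)=3, level(B)>=1
    C->E: in-degree(E)=0, level(E)=1, enqueue
    C->F: in-degree(F)=1, level(F)>=1
  process E: level=1
    E->A: in-degree(A)=0, level(A)=2, enqueue
  process A: level=2
    A->B: in-degree(B)=2, level(B)>=3
    A->D: in-degree(D)=1, level(D)>=3
    A->F: in-degree(F)=0, level(F)=3, enqueue
  process F: level=3
    F->B: in-degree(B)=1, level(B)>=4
    F->D: in-degree(D)=0, level(D)=4, enqueue
  process D: level=4
    D->B: in-degree(B)=0, level(B)=5, enqueue
  process B: level=5
All levels: A:2, B:5, C:0, D:4, E:1, F:3
max level = 5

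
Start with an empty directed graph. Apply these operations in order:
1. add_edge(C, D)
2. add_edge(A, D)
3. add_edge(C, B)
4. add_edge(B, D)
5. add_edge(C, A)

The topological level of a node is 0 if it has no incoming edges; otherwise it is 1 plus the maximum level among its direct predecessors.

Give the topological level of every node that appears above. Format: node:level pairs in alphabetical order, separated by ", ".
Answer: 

Answer: A:1, B:1, C:0, D:2

Derivation:
Op 1: add_edge(C, D). Edges now: 1
Op 2: add_edge(A, D). Edges now: 2
Op 3: add_edge(C, B). Edges now: 3
Op 4: add_edge(B, D). Edges now: 4
Op 5: add_edge(C, A). Edges now: 5
Compute levels (Kahn BFS):
  sources (in-degree 0): C
  process C: level=0
    C->A: in-degree(A)=0, level(A)=1, enqueue
    C->B: in-degree(B)=0, level(B)=1, enqueue
    C->D: in-degree(D)=2, level(D)>=1
  process A: level=1
    A->D: in-degree(D)=1, level(D)>=2
  process B: level=1
    B->D: in-degree(D)=0, level(D)=2, enqueue
  process D: level=2
All levels: A:1, B:1, C:0, D:2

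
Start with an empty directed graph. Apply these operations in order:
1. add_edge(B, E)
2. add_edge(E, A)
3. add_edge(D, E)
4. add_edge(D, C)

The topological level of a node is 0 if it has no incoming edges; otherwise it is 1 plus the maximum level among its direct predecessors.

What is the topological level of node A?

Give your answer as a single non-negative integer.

Op 1: add_edge(B, E). Edges now: 1
Op 2: add_edge(E, A). Edges now: 2
Op 3: add_edge(D, E). Edges now: 3
Op 4: add_edge(D, C). Edges now: 4
Compute levels (Kahn BFS):
  sources (in-degree 0): B, D
  process B: level=0
    B->E: in-degree(E)=1, level(E)>=1
  process D: level=0
    D->C: in-degree(C)=0, level(C)=1, enqueue
    D->E: in-degree(E)=0, level(E)=1, enqueue
  process C: level=1
  process E: level=1
    E->A: in-degree(A)=0, level(A)=2, enqueue
  process A: level=2
All levels: A:2, B:0, C:1, D:0, E:1
level(A) = 2

Answer: 2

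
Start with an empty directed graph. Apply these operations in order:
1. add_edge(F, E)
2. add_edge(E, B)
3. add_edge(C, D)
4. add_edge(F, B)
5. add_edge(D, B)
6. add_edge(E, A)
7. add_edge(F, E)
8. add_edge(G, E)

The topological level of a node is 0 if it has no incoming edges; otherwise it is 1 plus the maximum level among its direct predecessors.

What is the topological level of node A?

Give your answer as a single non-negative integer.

Answer: 2

Derivation:
Op 1: add_edge(F, E). Edges now: 1
Op 2: add_edge(E, B). Edges now: 2
Op 3: add_edge(C, D). Edges now: 3
Op 4: add_edge(F, B). Edges now: 4
Op 5: add_edge(D, B). Edges now: 5
Op 6: add_edge(E, A). Edges now: 6
Op 7: add_edge(F, E) (duplicate, no change). Edges now: 6
Op 8: add_edge(G, E). Edges now: 7
Compute levels (Kahn BFS):
  sources (in-degree 0): C, F, G
  process C: level=0
    C->D: in-degree(D)=0, level(D)=1, enqueue
  process F: level=0
    F->B: in-degree(B)=2, level(B)>=1
    F->E: in-degree(E)=1, level(E)>=1
  process G: level=0
    G->E: in-degree(E)=0, level(E)=1, enqueue
  process D: level=1
    D->B: in-degree(B)=1, level(B)>=2
  process E: level=1
    E->A: in-degree(A)=0, level(A)=2, enqueue
    E->B: in-degree(B)=0, level(B)=2, enqueue
  process A: level=2
  process B: level=2
All levels: A:2, B:2, C:0, D:1, E:1, F:0, G:0
level(A) = 2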